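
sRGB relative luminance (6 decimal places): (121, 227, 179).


Linearize each channel (sRGB transfer function): c = v/255; c_lin = c/12.92 if c ≤ 0.04045, else ((c+0.055)/1.055)^2.4
  R: 121/255 ≈ 0.474510 > 0.04045 → ((0.474510+0.055)/1.055)^2.4 ≈ 0.191202
  G: 227/255 ≈ 0.890196 > 0.04045 → ((0.890196+0.055)/1.055)^2.4 ≈ 0.768151
  B: 179/255 ≈ 0.701961 > 0.04045 → ((0.701961+0.055)/1.055)^2.4 ≈ 0.450786
R_lin = 0.191202, G_lin = 0.768151, B_lin = 0.450786
L = 0.2126×R + 0.7152×G + 0.0722×B
L = 0.2126×0.191202 + 0.7152×0.768151 + 0.0722×0.450786
L ≈ 0.622578


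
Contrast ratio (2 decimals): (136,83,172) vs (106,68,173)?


Linearize each sRGB channel c=v/255: c/12.92 if c ≤ 0.04045 else ((c+0.055)/1.055)^2.4
L = 0.2126×R_lin + 0.7152×G_lin + 0.0722×B_lin
Color 1 (136,83,172):
  R=136: 136/255≈0.5333 > 0.04045 → ((0.5333+0.055)/1.055)^2.4 ≈ 0.24620
  G=83: 83/255≈0.3255 > 0.04045 → ((0.3255+0.055)/1.055)^2.4 ≈ 0.08650
  B=172: 172/255≈0.6745 > 0.04045 → ((0.6745+0.055)/1.055)^2.4 ≈ 0.41254
  L1 = 0.2126×0.24620 + 0.7152×0.08650 + 0.0722×0.41254 ≈ 0.14399
Color 2 (106,68,173):
  R=106: 106/255≈0.4157 > 0.04045 → ((0.4157+0.055)/1.055)^2.4 ≈ 0.14413
  G=68: 68/255≈0.2667 > 0.04045 → ((0.2667+0.055)/1.055)^2.4 ≈ 0.05781
  B=173: 173/255≈0.6784 > 0.04045 → ((0.6784+0.055)/1.055)^2.4 ≈ 0.41789
  L2 = 0.2126×0.14413 + 0.7152×0.05781 + 0.0722×0.41789 ≈ 0.10216
Lighter = 0.14399, Darker = 0.10216
Ratio = (L_lighter + 0.05) / (L_darker + 0.05)
Ratio = (0.14399 + 0.05) / (0.10216 + 0.05) = 0.19399 / 0.15216 ≈ 1.2750
Ratio ≈ 1.27:1


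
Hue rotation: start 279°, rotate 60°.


New hue = (H + rotation) mod 360
New hue = (279 + 60) mod 360
= 339 mod 360
= 339°


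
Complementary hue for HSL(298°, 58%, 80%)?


Complement = opposite side of color wheel = hue + 180°
H' = (298 + 180) mod 360 = 118°
S and L unchanged.
= HSL(118°, 58%, 80%)


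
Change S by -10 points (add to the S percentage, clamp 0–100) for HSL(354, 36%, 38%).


Original S = 36%
Adjustment = -10 percentage points
New S = 36 + (-10) = 26
Clamp to [0, 100] → 26
= HSL(354°, 26%, 38%)


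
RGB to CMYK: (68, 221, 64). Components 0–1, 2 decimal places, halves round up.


R'=68/255≈0.2667, G'=221/255≈0.8667, B'=64/255≈0.2510
K = 1 - max(R',G',B') = 1 - 221/255 = 34/255 = 0.13333… → 0.13
(1-R'-K)/(1-K) simplifies to (max-R)/max with max = 221:
C = (221-68)/221 = 153/221 = 0.69230… → 0.69
M = (221-221)/221 = 0/221 = 0 → 0.00
Y = (221-64)/221 = 157/221 = 0.71040… → 0.71
= CMYK(0.69, 0.00, 0.71, 0.13)


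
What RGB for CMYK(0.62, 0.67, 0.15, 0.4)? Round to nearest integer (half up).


R = 255 × (1-C) × (1-K) = 255 × 0.38 × 0.60 = 58.14 → 58
G = 255 × (1-M) × (1-K) = 255 × 0.33 × 0.60 = 50.49 → 50
B = 255 × (1-Y) × (1-K) = 255 × 0.85 × 0.60 = 130.05 → 130
= RGB(58, 50, 130)


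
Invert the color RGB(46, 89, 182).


Invert: (255-R, 255-G, 255-B)
R: 255-46 = 209
G: 255-89 = 166
B: 255-182 = 73
= RGB(209, 166, 73)


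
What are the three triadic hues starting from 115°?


Triadic: equally spaced at 120° intervals
H1 = 115°
H2 = (115 + 120) mod 360 = 235°
H3 = (115 + 240) mod 360 = 355°
Triadic = 115°, 235°, 355°


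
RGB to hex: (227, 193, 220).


R = 227 → E3 (hex)
G = 193 → C1 (hex)
B = 220 → DC (hex)
Hex = #E3C1DC


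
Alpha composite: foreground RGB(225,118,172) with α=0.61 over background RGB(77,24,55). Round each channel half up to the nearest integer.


C = α×F + (1-α)×B, with 1-α = 0.39
R: 0.61×225 + 0.39×77 = 137.25 + 30.03 = 167.28 → 167
G: 0.61×118 + 0.39×24 = 71.98 + 9.36 = 81.34 → 81
B: 0.61×172 + 0.39×55 = 104.92 + 21.45 = 126.37 → 126
= RGB(167, 81, 126)


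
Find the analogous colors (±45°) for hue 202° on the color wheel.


Base hue: 202°
Left analog: (202 - 45) mod 360 = 157°
Right analog: (202 + 45) mod 360 = 247°
Analogous hues = 157° and 247°


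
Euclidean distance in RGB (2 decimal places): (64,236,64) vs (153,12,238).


d = √[(R₁-R₂)² + (G₁-G₂)² + (B₁-B₂)²]
d = √[(64-153)² + (236-12)² + (64-238)²]
d = √[7921 + 50176 + 30276]
d = √88373
d ≈ 297.28


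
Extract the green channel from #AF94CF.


Color: #AF94CF
R = AF = 175
G = 94 = 148
B = CF = 207
Green = 148


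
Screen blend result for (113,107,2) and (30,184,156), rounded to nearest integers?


Screen: C = 255 - (255-A)×(255-B)/255, rounded to nearest integer
R: 255 - (255-113)×(255-30)/255 = 255 - 31950/255 ≈ 255 - 125.294 = 129.706 → 130
G: 255 - (255-107)×(255-184)/255 = 255 - 10508/255 ≈ 255 - 41.208 = 213.792 → 214
B: 255 - (255-2)×(255-156)/255 = 255 - 25047/255 ≈ 255 - 98.224 = 156.776 → 157
= RGB(130, 214, 157)


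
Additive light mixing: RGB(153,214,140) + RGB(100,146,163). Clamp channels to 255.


Additive: each channel = min(255, C₁+C₂)
R: 153+100 = 253 → 253
G: 214+146 = 360 → 255
B: 140+163 = 303 → 255
= RGB(253, 255, 255)


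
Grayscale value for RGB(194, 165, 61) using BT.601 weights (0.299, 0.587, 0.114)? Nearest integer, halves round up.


Gray = 0.299×R + 0.587×G + 0.114×B
Gray = 0.299×194 + 0.587×165 + 0.114×61
Gray = 58.006 + 96.855 + 6.954
Gray = 161.815 → round half up → 162
Gray = 162


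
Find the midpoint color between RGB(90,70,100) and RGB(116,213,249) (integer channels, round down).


Midpoint: each channel = ⌊(C₁+C₂)/2⌋
R: ⌊(90+116)/2⌋ = 103
G: ⌊(70+213)/2⌋ = 141
B: ⌊(100+249)/2⌋ = 174
= RGB(103, 141, 174)


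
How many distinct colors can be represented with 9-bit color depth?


Colors = 2^bits = 2^9
= 512 colors


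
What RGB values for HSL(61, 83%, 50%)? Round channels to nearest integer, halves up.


H=61°, S=0.83, L=0.50
C = (1-|2L-1|)×S = (1-|0.00|)×0.83 = 0.83
H' = H/60 = 61/60 ≈ 1.0167; X = C×(1-|H' mod 2 - 1|) ≈ 0.8162
m = L - C/2 = 0.50 - 0.415 = 0.085
Sector ⌊H'⌋ = 1 → (R',G',B') = (≈0.8162, 0.83, 0.0)
RGB = ((R'+m)×255, (G'+m)×255, (B'+m)×255) = (229.7975, 233.325, 21.675)
Round half up → RGB(230, 233, 22)


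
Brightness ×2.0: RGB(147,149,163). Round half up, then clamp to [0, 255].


Multiply each channel by 2.0, round half up, clamp to [0, 255]
R: 147×2.0 = 294 → clamp → 255
G: 149×2.0 = 298 → clamp → 255
B: 163×2.0 = 326 → clamp → 255
= RGB(255, 255, 255)


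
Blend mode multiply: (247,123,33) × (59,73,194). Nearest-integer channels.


Multiply: C = A×B/255, rounded to nearest integer
R: 247×59/255 = 14573/255 ≈ 57.149 → 57
G: 123×73/255 = 8979/255 ≈ 35.212 → 35
B: 33×194/255 = 6402/255 ≈ 25.106 → 25
= RGB(57, 35, 25)


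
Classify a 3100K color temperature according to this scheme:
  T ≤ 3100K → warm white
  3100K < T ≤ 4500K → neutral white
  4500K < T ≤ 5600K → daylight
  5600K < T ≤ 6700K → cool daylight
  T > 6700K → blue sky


Temperature: 3100K
3100K ≤ 3100K → warm white
Classification: warm white


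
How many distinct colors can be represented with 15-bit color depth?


Colors = 2^bits = 2^15
= 32,768 colors


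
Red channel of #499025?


Color: #499025
R = 49 = 73
G = 90 = 144
B = 25 = 37
Red = 73


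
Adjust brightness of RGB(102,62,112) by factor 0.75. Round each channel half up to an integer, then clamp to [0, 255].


Multiply each channel by 0.75, round half up, clamp to [0, 255]
R: 102×0.75 = 76.5 → round → 77
G: 62×0.75 = 46.5 → round → 47
B: 112×0.75 = 84
= RGB(77, 47, 84)


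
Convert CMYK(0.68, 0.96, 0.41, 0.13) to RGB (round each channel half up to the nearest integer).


R = 255 × (1-C) × (1-K) = 255 × 0.32 × 0.87 = 70.992 → 71
G = 255 × (1-M) × (1-K) = 255 × 0.04 × 0.87 = 8.874 → 9
B = 255 × (1-Y) × (1-K) = 255 × 0.59 × 0.87 = 130.8915 → 131
= RGB(71, 9, 131)


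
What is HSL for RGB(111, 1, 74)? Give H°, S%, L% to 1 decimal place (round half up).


Normalize: R'=111/255≈0.4353, G'=1/255≈0.0039, B'=74/255≈0.2902
Max=111/255, Min=1/255, Δ=Max-Min=110/255
L = (Max+Min)/2 = (111+1)/510 = 112/510 = 0.21960… → L = 22.0%
L ≤ 0.5 → S = Δ/(Max+Min) = 110/(111+1) = 110/112 = 0.98214… → S = 98.2%
(the 1/255 factors cancel in S and H, so raw channel differences can be used)
Max is R' → H = 60 × (((G-B)/Δ) mod 6) = 60 × (((1-74)/110) mod 6)
  (-73)/110 = -0.6636…; negative, so add 6 → 5.3363…
  H = 60 × 5.3363… = 320.181…° → H = 320.2°
= HSL(320.2°, 98.2%, 22.0%)


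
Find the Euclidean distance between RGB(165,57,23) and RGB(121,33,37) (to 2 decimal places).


d = √[(R₁-R₂)² + (G₁-G₂)² + (B₁-B₂)²]
d = √[(165-121)² + (57-33)² + (23-37)²]
d = √[1936 + 576 + 196]
d = √2708
d ≈ 52.04


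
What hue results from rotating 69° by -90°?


New hue = (H + rotation) mod 360
New hue = (69 -90) mod 360
= -21 mod 360
= 339°


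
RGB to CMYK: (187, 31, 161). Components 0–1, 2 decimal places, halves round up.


R'=187/255≈0.7333, G'=31/255≈0.1216, B'=161/255≈0.6314
K = 1 - max(R',G',B') = 1 - 187/255 = 68/255 = 0.26666… → 0.27
(1-R'-K)/(1-K) simplifies to (max-R)/max with max = 187:
C = (187-187)/187 = 0/187 = 0 → 0.00
M = (187-31)/187 = 156/187 = 0.83422… → 0.83
Y = (187-161)/187 = 26/187 = 0.13903… → 0.14
= CMYK(0.00, 0.83, 0.14, 0.27)


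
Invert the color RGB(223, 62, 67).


Invert: (255-R, 255-G, 255-B)
R: 255-223 = 32
G: 255-62 = 193
B: 255-67 = 188
= RGB(32, 193, 188)


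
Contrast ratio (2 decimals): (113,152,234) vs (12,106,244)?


Linearize each sRGB channel c=v/255: c/12.92 if c ≤ 0.04045 else ((c+0.055)/1.055)^2.4
L = 0.2126×R_lin + 0.7152×G_lin + 0.0722×B_lin
Color 1 (113,152,234):
  R=113: 113/255≈0.4431 > 0.04045 → ((0.4431+0.055)/1.055)^2.4 ≈ 0.16513
  G=152: 152/255≈0.5961 > 0.04045 → ((0.5961+0.055)/1.055)^2.4 ≈ 0.31399
  B=234: 234/255≈0.9176 > 0.04045 → ((0.9176+0.055)/1.055)^2.4 ≈ 0.82279
  L1 = 0.2126×0.16513 + 0.7152×0.31399 + 0.0722×0.82279 ≈ 0.31908
Color 2 (12,106,244):
  R=12: 12/255≈0.0471 > 0.04045 → ((0.0471+0.055)/1.055)^2.4 ≈ 0.00368
  G=106: 106/255≈0.4157 > 0.04045 → ((0.4157+0.055)/1.055)^2.4 ≈ 0.14413
  B=244: 244/255≈0.9569 > 0.04045 → ((0.9569+0.055)/1.055)^2.4 ≈ 0.90466
  L2 = 0.2126×0.00368 + 0.7152×0.14413 + 0.0722×0.90466 ≈ 0.16918
Lighter = 0.31908, Darker = 0.16918
Ratio = (L_lighter + 0.05) / (L_darker + 0.05)
Ratio = (0.31908 + 0.05) / (0.16918 + 0.05) = 0.36908 / 0.21918 ≈ 1.6839
Ratio ≈ 1.68:1


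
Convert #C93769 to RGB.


C9 → 201 (R)
37 → 55 (G)
69 → 105 (B)
= RGB(201, 55, 105)


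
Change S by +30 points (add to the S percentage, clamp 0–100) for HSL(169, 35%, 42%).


Original S = 35%
Adjustment = +30 percentage points
New S = 35 + (30) = 65
Clamp to [0, 100] → 65
= HSL(169°, 65%, 42%)


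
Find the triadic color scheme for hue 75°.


Triadic: equally spaced at 120° intervals
H1 = 75°
H2 = (75 + 120) mod 360 = 195°
H3 = (75 + 240) mod 360 = 315°
Triadic = 75°, 195°, 315°


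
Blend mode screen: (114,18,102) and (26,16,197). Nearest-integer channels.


Screen: C = 255 - (255-A)×(255-B)/255, rounded to nearest integer
R: 255 - (255-114)×(255-26)/255 = 255 - 32289/255 ≈ 255 - 126.624 = 128.376 → 128
G: 255 - (255-18)×(255-16)/255 = 255 - 56643/255 ≈ 255 - 222.129 = 32.871 → 33
B: 255 - (255-102)×(255-197)/255 = 255 - 8874/255 ≈ 255 - 34.800 = 220.200 → 220
= RGB(128, 33, 220)


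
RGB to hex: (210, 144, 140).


R = 210 → D2 (hex)
G = 144 → 90 (hex)
B = 140 → 8C (hex)
Hex = #D2908C


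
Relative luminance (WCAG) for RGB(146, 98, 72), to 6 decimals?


Linearize each channel (sRGB transfer function): c = v/255; c_lin = c/12.92 if c ≤ 0.04045, else ((c+0.055)/1.055)^2.4
  R: 146/255 ≈ 0.572549 > 0.04045 → ((0.572549+0.055)/1.055)^2.4 ≈ 0.287441
  G: 98/255 ≈ 0.384314 > 0.04045 → ((0.384314+0.055)/1.055)^2.4 ≈ 0.122139
  B: 72/255 ≈ 0.282353 > 0.04045 → ((0.282353+0.055)/1.055)^2.4 ≈ 0.064803
R_lin = 0.287441, G_lin = 0.122139, B_lin = 0.064803
L = 0.2126×R + 0.7152×G + 0.0722×B
L = 0.2126×0.287441 + 0.7152×0.122139 + 0.0722×0.064803
L ≈ 0.153142


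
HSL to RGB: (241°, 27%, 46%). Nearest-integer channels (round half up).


H=241°, S=0.27, L=0.46
C = (1-|2L-1|)×S = (1-|-0.08|)×0.27 = 0.2484
H' = H/60 = 241/60 ≈ 4.0167; X = C×(1-|H' mod 2 - 1|) = 0.00414
m = L - C/2 = 0.46 - 0.1242 = 0.3358
Sector ⌊H'⌋ = 4 → (R',G',B') = (0.00414, 0.0, 0.2484)
RGB = ((R'+m)×255, (G'+m)×255, (B'+m)×255) = (86.6847, 85.629, 148.971)
Round half up → RGB(87, 86, 149)


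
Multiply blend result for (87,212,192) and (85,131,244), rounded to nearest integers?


Multiply: C = A×B/255, rounded to nearest integer
R: 87×85/255 = 7395/255 ≈ 29.000 → 29
G: 212×131/255 = 27772/255 ≈ 108.910 → 109
B: 192×244/255 = 46848/255 ≈ 183.718 → 184
= RGB(29, 109, 184)


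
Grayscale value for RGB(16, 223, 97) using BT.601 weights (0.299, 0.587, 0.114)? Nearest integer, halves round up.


Gray = 0.299×R + 0.587×G + 0.114×B
Gray = 0.299×16 + 0.587×223 + 0.114×97
Gray = 4.784 + 130.901 + 11.058
Gray = 146.743 → round half up → 147
Gray = 147


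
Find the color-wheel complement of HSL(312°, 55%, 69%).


Complement = opposite side of color wheel = hue + 180°
H' = (312 + 180) mod 360 = 132°
S and L unchanged.
= HSL(132°, 55%, 69%)


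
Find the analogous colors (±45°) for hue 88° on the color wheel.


Base hue: 88°
Left analog: (88 - 45) mod 360 = 43°
Right analog: (88 + 45) mod 360 = 133°
Analogous hues = 43° and 133°


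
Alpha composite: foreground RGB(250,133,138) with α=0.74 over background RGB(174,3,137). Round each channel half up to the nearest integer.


C = α×F + (1-α)×B, with 1-α = 0.26
R: 0.74×250 + 0.26×174 = 185.00 + 45.24 = 230.24 → 230
G: 0.74×133 + 0.26×3 = 98.42 + 0.78 = 99.20 → 99
B: 0.74×138 + 0.26×137 = 102.12 + 35.62 = 137.74 → 138
= RGB(230, 99, 138)


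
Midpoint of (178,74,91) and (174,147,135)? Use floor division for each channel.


Midpoint: each channel = ⌊(C₁+C₂)/2⌋
R: ⌊(178+174)/2⌋ = 176
G: ⌊(74+147)/2⌋ = 110
B: ⌊(91+135)/2⌋ = 113
= RGB(176, 110, 113)


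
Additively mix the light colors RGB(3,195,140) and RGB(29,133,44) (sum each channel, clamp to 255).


Additive: each channel = min(255, C₁+C₂)
R: 3+29 = 32 → 32
G: 195+133 = 328 → 255
B: 140+44 = 184 → 184
= RGB(32, 255, 184)


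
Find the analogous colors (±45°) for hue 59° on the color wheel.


Base hue: 59°
Left analog: (59 - 45) mod 360 = 14°
Right analog: (59 + 45) mod 360 = 104°
Analogous hues = 14° and 104°


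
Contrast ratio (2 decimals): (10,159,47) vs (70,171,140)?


Linearize each sRGB channel c=v/255: c/12.92 if c ≤ 0.04045 else ((c+0.055)/1.055)^2.4
L = 0.2126×R_lin + 0.7152×G_lin + 0.0722×B_lin
Color 1 (10,159,47):
  R=10: 10/255≈0.0392 ≤ 0.04045 → 0.0392/12.92 ≈ 0.00304
  G=159: 159/255≈0.6235 > 0.04045 → ((0.6235+0.055)/1.055)^2.4 ≈ 0.34670
  B=47: 47/255≈0.1843 > 0.04045 → ((0.1843+0.055)/1.055)^2.4 ≈ 0.02843
  L1 = 0.2126×0.00304 + 0.7152×0.34670 + 0.0722×0.02843 ≈ 0.25066
Color 2 (70,171,140):
  R=70: 70/255≈0.2745 > 0.04045 → ((0.2745+0.055)/1.055)^2.4 ≈ 0.06125
  G=171: 171/255≈0.6706 > 0.04045 → ((0.6706+0.055)/1.055)^2.4 ≈ 0.40724
  B=140: 140/255≈0.5490 > 0.04045 → ((0.5490+0.055)/1.055)^2.4 ≈ 0.26225
  L2 = 0.2126×0.06125 + 0.7152×0.40724 + 0.0722×0.26225 ≈ 0.32321
Lighter = 0.32321, Darker = 0.25066
Ratio = (L_lighter + 0.05) / (L_darker + 0.05)
Ratio = (0.32321 + 0.05) / (0.25066 + 0.05) = 0.37321 / 0.30066 ≈ 1.2413
Ratio ≈ 1.24:1


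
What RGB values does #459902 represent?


45 → 69 (R)
99 → 153 (G)
02 → 2 (B)
= RGB(69, 153, 2)


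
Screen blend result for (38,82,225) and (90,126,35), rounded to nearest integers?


Screen: C = 255 - (255-A)×(255-B)/255, rounded to nearest integer
R: 255 - (255-38)×(255-90)/255 = 255 - 35805/255 ≈ 255 - 140.412 = 114.588 → 115
G: 255 - (255-82)×(255-126)/255 = 255 - 22317/255 ≈ 255 - 87.518 = 167.482 → 167
B: 255 - (255-225)×(255-35)/255 = 255 - 6600/255 ≈ 255 - 25.882 = 229.118 → 229
= RGB(115, 167, 229)


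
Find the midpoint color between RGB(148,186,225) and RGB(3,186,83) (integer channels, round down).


Midpoint: each channel = ⌊(C₁+C₂)/2⌋
R: ⌊(148+3)/2⌋ = 75
G: ⌊(186+186)/2⌋ = 186
B: ⌊(225+83)/2⌋ = 154
= RGB(75, 186, 154)


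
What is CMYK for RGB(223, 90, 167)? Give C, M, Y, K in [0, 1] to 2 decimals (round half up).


R'=223/255≈0.8745, G'=90/255≈0.3529, B'=167/255≈0.6549
K = 1 - max(R',G',B') = 1 - 223/255 = 32/255 = 0.12549… → 0.13
(1-R'-K)/(1-K) simplifies to (max-R)/max with max = 223:
C = (223-223)/223 = 0/223 = 0 → 0.00
M = (223-90)/223 = 133/223 = 0.59641… → 0.60
Y = (223-167)/223 = 56/223 = 0.25112… → 0.25
= CMYK(0.00, 0.60, 0.25, 0.13)


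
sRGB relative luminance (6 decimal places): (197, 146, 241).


Linearize each channel (sRGB transfer function): c = v/255; c_lin = c/12.92 if c ≤ 0.04045, else ((c+0.055)/1.055)^2.4
  R: 197/255 ≈ 0.772549 > 0.04045 → ((0.772549+0.055)/1.055)^2.4 ≈ 0.558340
  G: 146/255 ≈ 0.572549 > 0.04045 → ((0.572549+0.055)/1.055)^2.4 ≈ 0.287441
  B: 241/255 ≈ 0.945098 > 0.04045 → ((0.945098+0.055)/1.055)^2.4 ≈ 0.879622
R_lin = 0.558340, G_lin = 0.287441, B_lin = 0.879622
L = 0.2126×R + 0.7152×G + 0.0722×B
L = 0.2126×0.558340 + 0.7152×0.287441 + 0.0722×0.879622
L ≈ 0.387790


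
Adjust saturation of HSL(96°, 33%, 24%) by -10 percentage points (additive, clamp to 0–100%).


Original S = 33%
Adjustment = -10 percentage points
New S = 33 + (-10) = 23
Clamp to [0, 100] → 23
= HSL(96°, 23%, 24%)


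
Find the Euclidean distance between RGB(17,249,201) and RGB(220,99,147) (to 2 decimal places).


d = √[(R₁-R₂)² + (G₁-G₂)² + (B₁-B₂)²]
d = √[(17-220)² + (249-99)² + (201-147)²]
d = √[41209 + 22500 + 2916]
d = √66625
d ≈ 258.12


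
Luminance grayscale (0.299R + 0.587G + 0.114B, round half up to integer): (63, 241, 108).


Gray = 0.299×R + 0.587×G + 0.114×B
Gray = 0.299×63 + 0.587×241 + 0.114×108
Gray = 18.837 + 141.467 + 12.312
Gray = 172.616 → round half up → 173
Gray = 173


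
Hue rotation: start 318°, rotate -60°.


New hue = (H + rotation) mod 360
New hue = (318 -60) mod 360
= 258 mod 360
= 258°


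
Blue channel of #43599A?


Color: #43599A
R = 43 = 67
G = 59 = 89
B = 9A = 154
Blue = 154


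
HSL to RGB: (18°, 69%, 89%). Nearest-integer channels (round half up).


H=18°, S=0.69, L=0.89
C = (1-|2L-1|)×S = (1-|0.78|)×0.69 = 0.1518
H' = H/60 = 18/60 ≈ 0.3000; X = C×(1-|H' mod 2 - 1|) = 0.04554
m = L - C/2 = 0.89 - 0.0759 = 0.8141
Sector ⌊H'⌋ = 0 → (R',G',B') = (0.1518, 0.04554, 0.0)
RGB = ((R'+m)×255, (G'+m)×255, (B'+m)×255) = (246.3045, 219.2082, 207.5955)
Round half up → RGB(246, 219, 208)


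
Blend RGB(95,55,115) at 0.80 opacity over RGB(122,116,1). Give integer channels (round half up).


C = α×F + (1-α)×B, with 1-α = 0.20
R: 0.80×95 + 0.20×122 = 76.00 + 24.40 = 100.40 → 100
G: 0.80×55 + 0.20×116 = 44.00 + 23.20 = 67.20 → 67
B: 0.80×115 + 0.20×1 = 92.00 + 0.20 = 92.20 → 92
= RGB(100, 67, 92)


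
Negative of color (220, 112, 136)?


Invert: (255-R, 255-G, 255-B)
R: 255-220 = 35
G: 255-112 = 143
B: 255-136 = 119
= RGB(35, 143, 119)


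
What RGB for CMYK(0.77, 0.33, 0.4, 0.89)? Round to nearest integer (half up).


R = 255 × (1-C) × (1-K) = 255 × 0.23 × 0.11 = 6.4515 → 6
G = 255 × (1-M) × (1-K) = 255 × 0.67 × 0.11 = 18.7935 → 19
B = 255 × (1-Y) × (1-K) = 255 × 0.60 × 0.11 = 16.83 → 17
= RGB(6, 19, 17)


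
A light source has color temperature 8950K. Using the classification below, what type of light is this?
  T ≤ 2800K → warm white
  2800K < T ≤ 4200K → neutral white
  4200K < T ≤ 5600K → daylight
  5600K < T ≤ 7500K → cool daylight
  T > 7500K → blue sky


Temperature: 8950K
8950K > 7500K → blue sky
Classification: blue sky


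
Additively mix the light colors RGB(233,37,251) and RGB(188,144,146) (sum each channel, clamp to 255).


Additive: each channel = min(255, C₁+C₂)
R: 233+188 = 421 → 255
G: 37+144 = 181 → 181
B: 251+146 = 397 → 255
= RGB(255, 181, 255)


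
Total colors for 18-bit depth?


Colors = 2^bits = 2^18
= 262,144 colors


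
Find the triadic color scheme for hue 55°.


Triadic: equally spaced at 120° intervals
H1 = 55°
H2 = (55 + 120) mod 360 = 175°
H3 = (55 + 240) mod 360 = 295°
Triadic = 55°, 175°, 295°


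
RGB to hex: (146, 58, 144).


R = 146 → 92 (hex)
G = 58 → 3A (hex)
B = 144 → 90 (hex)
Hex = #923A90


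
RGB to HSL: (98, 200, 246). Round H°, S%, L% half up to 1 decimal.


Normalize: R'=98/255≈0.3843, G'=200/255≈0.7843, B'=246/255≈0.9647
Max=246/255, Min=98/255, Δ=Max-Min=148/255
L = (Max+Min)/2 = (246+98)/510 = 344/510 = 0.67450… → L = 67.5%
L > 0.5 → S = Δ/(2-Max-Min) = 148/(510-246-98) = 148/166 = 0.89156… → S = 89.2%
(the 1/255 factors cancel in S and H, so raw channel differences can be used)
Max is B' → H = 60 × ((R-G)/Δ + 4) = 60 × ((98-200)/148 + 4)
  -102/148 + 4 = -0.6891… + 4 = 3.3108…
  H = 60 × 3.3108… = 198.648…° → H = 198.6°
= HSL(198.6°, 89.2%, 67.5%)


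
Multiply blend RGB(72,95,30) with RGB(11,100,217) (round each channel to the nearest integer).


Multiply: C = A×B/255, rounded to nearest integer
R: 72×11/255 = 792/255 ≈ 3.106 → 3
G: 95×100/255 = 9500/255 ≈ 37.255 → 37
B: 30×217/255 = 6510/255 ≈ 25.529 → 26
= RGB(3, 37, 26)


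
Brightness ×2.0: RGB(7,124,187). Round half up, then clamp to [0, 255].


Multiply each channel by 2.0, round half up, clamp to [0, 255]
R: 7×2.0 = 14
G: 124×2.0 = 248
B: 187×2.0 = 374 → clamp → 255
= RGB(14, 248, 255)


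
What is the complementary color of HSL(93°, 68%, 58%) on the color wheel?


Complement = opposite side of color wheel = hue + 180°
H' = (93 + 180) mod 360 = 273°
S and L unchanged.
= HSL(273°, 68%, 58%)


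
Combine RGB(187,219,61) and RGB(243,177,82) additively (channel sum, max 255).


Additive: each channel = min(255, C₁+C₂)
R: 187+243 = 430 → 255
G: 219+177 = 396 → 255
B: 61+82 = 143 → 143
= RGB(255, 255, 143)


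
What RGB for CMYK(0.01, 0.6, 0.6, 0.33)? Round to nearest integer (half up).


R = 255 × (1-C) × (1-K) = 255 × 0.99 × 0.67 = 169.1415 → 169
G = 255 × (1-M) × (1-K) = 255 × 0.40 × 0.67 = 68.34 → 68
B = 255 × (1-Y) × (1-K) = 255 × 0.40 × 0.67 = 68.34 → 68
= RGB(169, 68, 68)


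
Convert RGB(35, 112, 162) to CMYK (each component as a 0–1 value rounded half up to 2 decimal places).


R'=35/255≈0.1373, G'=112/255≈0.4392, B'=162/255≈0.6353
K = 1 - max(R',G',B') = 1 - 162/255 = 93/255 = 0.36470… → 0.36
(1-R'-K)/(1-K) simplifies to (max-R)/max with max = 162:
C = (162-35)/162 = 127/162 = 0.78395… → 0.78
M = (162-112)/162 = 50/162 = 0.30864… → 0.31
Y = (162-162)/162 = 0/162 = 0 → 0.00
= CMYK(0.78, 0.31, 0.00, 0.36)


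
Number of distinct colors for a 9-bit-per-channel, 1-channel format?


Total bits = 9 bits/channel × 1 channels = 9 bits
Distinct colors = 2^9
= 512 colors


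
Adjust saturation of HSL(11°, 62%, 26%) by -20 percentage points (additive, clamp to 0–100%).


Original S = 62%
Adjustment = -20 percentage points
New S = 62 + (-20) = 42
Clamp to [0, 100] → 42
= HSL(11°, 42%, 26%)


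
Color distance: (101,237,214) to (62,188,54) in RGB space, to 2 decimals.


d = √[(R₁-R₂)² + (G₁-G₂)² + (B₁-B₂)²]
d = √[(101-62)² + (237-188)² + (214-54)²]
d = √[1521 + 2401 + 25600]
d = √29522
d ≈ 171.82


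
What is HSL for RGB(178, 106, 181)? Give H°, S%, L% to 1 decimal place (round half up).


Normalize: R'=178/255≈0.6980, G'=106/255≈0.4157, B'=181/255≈0.7098
Max=181/255, Min=106/255, Δ=Max-Min=75/255
L = (Max+Min)/2 = (181+106)/510 = 287/510 = 0.56274… → L = 56.3%
L > 0.5 → S = Δ/(2-Max-Min) = 75/(510-181-106) = 75/223 = 0.33632… → S = 33.6%
(the 1/255 factors cancel in S and H, so raw channel differences can be used)
Max is B' → H = 60 × ((R-G)/Δ + 4) = 60 × ((178-106)/75 + 4)
  72/75 + 4 = 0.96 + 4 = 4.96
  H = 60 × 4.96 = 297.6° → H = 297.6°
= HSL(297.6°, 33.6%, 56.3%)


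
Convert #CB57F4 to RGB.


CB → 203 (R)
57 → 87 (G)
F4 → 244 (B)
= RGB(203, 87, 244)


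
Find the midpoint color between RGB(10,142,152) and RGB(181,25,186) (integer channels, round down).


Midpoint: each channel = ⌊(C₁+C₂)/2⌋
R: ⌊(10+181)/2⌋ = 95
G: ⌊(142+25)/2⌋ = 83
B: ⌊(152+186)/2⌋ = 169
= RGB(95, 83, 169)


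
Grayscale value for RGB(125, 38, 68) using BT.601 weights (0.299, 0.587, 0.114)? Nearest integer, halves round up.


Gray = 0.299×R + 0.587×G + 0.114×B
Gray = 0.299×125 + 0.587×38 + 0.114×68
Gray = 37.375 + 22.306 + 7.752
Gray = 67.433 → round half up → 67
Gray = 67


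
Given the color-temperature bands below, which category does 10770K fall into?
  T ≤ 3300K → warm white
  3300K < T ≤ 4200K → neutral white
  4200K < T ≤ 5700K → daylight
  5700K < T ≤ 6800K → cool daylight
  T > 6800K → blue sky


Temperature: 10770K
10770K > 6800K → blue sky
Classification: blue sky


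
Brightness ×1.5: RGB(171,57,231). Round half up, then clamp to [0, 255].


Multiply each channel by 1.5, round half up, clamp to [0, 255]
R: 171×1.5 = 256.5 → round → 257 → clamp → 255
G: 57×1.5 = 85.5 → round → 86
B: 231×1.5 = 346.5 → round → 347 → clamp → 255
= RGB(255, 86, 255)


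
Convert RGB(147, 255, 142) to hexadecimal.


R = 147 → 93 (hex)
G = 255 → FF (hex)
B = 142 → 8E (hex)
Hex = #93FF8E


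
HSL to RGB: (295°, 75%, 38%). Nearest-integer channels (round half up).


H=295°, S=0.75, L=0.38
C = (1-|2L-1|)×S = (1-|-0.24|)×0.75 = 0.57
H' = H/60 = 295/60 ≈ 4.9167; X = C×(1-|H' mod 2 - 1|) = 0.5225
m = L - C/2 = 0.38 - 0.285 = 0.095
Sector ⌊H'⌋ = 4 → (R',G',B') = (0.5225, 0.0, 0.57)
RGB = ((R'+m)×255, (G'+m)×255, (B'+m)×255) = (157.4625, 24.225, 169.575)
Round half up → RGB(157, 24, 170)


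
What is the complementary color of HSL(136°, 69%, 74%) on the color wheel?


Complement = opposite side of color wheel = hue + 180°
H' = (136 + 180) mod 360 = 316°
S and L unchanged.
= HSL(316°, 69%, 74%)


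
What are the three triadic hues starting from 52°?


Triadic: equally spaced at 120° intervals
H1 = 52°
H2 = (52 + 120) mod 360 = 172°
H3 = (52 + 240) mod 360 = 292°
Triadic = 52°, 172°, 292°


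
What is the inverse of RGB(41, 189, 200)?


Invert: (255-R, 255-G, 255-B)
R: 255-41 = 214
G: 255-189 = 66
B: 255-200 = 55
= RGB(214, 66, 55)


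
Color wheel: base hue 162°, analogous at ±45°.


Base hue: 162°
Left analog: (162 - 45) mod 360 = 117°
Right analog: (162 + 45) mod 360 = 207°
Analogous hues = 117° and 207°


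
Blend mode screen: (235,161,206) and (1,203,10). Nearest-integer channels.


Screen: C = 255 - (255-A)×(255-B)/255, rounded to nearest integer
R: 255 - (255-235)×(255-1)/255 = 255 - 5080/255 ≈ 255 - 19.922 = 235.078 → 235
G: 255 - (255-161)×(255-203)/255 = 255 - 4888/255 ≈ 255 - 19.169 = 235.831 → 236
B: 255 - (255-206)×(255-10)/255 = 255 - 12005/255 ≈ 255 - 47.078 = 207.922 → 208
= RGB(235, 236, 208)


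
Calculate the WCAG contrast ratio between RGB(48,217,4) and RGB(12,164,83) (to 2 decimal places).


Linearize each sRGB channel c=v/255: c/12.92 if c ≤ 0.04045 else ((c+0.055)/1.055)^2.4
L = 0.2126×R_lin + 0.7152×G_lin + 0.0722×B_lin
Color 1 (48,217,4):
  R=48: 48/255≈0.1882 > 0.04045 → ((0.1882+0.055)/1.055)^2.4 ≈ 0.02956
  G=217: 217/255≈0.8510 > 0.04045 → ((0.8510+0.055)/1.055)^2.4 ≈ 0.69387
  B=4: 4/255≈0.0157 ≤ 0.04045 → 0.0157/12.92 ≈ 0.00121
  L1 = 0.2126×0.02956 + 0.7152×0.69387 + 0.0722×0.00121 ≈ 0.50263
Color 2 (12,164,83):
  R=12: 12/255≈0.0471 > 0.04045 → ((0.0471+0.055)/1.055)^2.4 ≈ 0.00368
  G=164: 164/255≈0.6431 > 0.04045 → ((0.6431+0.055)/1.055)^2.4 ≈ 0.37124
  B=83: 83/255≈0.3255 > 0.04045 → ((0.3255+0.055)/1.055)^2.4 ≈ 0.08650
  L2 = 0.2126×0.00368 + 0.7152×0.37124 + 0.0722×0.08650 ≈ 0.27254
Lighter = 0.50263, Darker = 0.27254
Ratio = (L_lighter + 0.05) / (L_darker + 0.05)
Ratio = (0.50263 + 0.05) / (0.27254 + 0.05) = 0.55263 / 0.32254 ≈ 1.7134
Ratio ≈ 1.71:1


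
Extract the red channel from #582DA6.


Color: #582DA6
R = 58 = 88
G = 2D = 45
B = A6 = 166
Red = 88


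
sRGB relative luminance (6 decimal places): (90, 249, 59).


Linearize each channel (sRGB transfer function): c = v/255; c_lin = c/12.92 if c ≤ 0.04045, else ((c+0.055)/1.055)^2.4
  R: 90/255 ≈ 0.352941 > 0.04045 → ((0.352941+0.055)/1.055)^2.4 ≈ 0.102242
  G: 249/255 ≈ 0.976471 > 0.04045 → ((0.976471+0.055)/1.055)^2.4 ≈ 0.947307
  B: 59/255 ≈ 0.231373 > 0.04045 → ((0.231373+0.055)/1.055)^2.4 ≈ 0.043735
R_lin = 0.102242, G_lin = 0.947307, B_lin = 0.043735
L = 0.2126×R + 0.7152×G + 0.0722×B
L = 0.2126×0.102242 + 0.7152×0.947307 + 0.0722×0.043735
L ≈ 0.702408


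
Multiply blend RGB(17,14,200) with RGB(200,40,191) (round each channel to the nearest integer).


Multiply: C = A×B/255, rounded to nearest integer
R: 17×200/255 = 3400/255 ≈ 13.333 → 13
G: 14×40/255 = 560/255 ≈ 2.196 → 2
B: 200×191/255 = 38200/255 ≈ 149.804 → 150
= RGB(13, 2, 150)


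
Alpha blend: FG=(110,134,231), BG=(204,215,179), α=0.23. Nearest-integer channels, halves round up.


C = α×F + (1-α)×B, with 1-α = 0.77
R: 0.23×110 + 0.77×204 = 25.30 + 157.08 = 182.38 → 182
G: 0.23×134 + 0.77×215 = 30.82 + 165.55 = 196.37 → 196
B: 0.23×231 + 0.77×179 = 53.13 + 137.83 = 190.96 → 191
= RGB(182, 196, 191)


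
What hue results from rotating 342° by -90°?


New hue = (H + rotation) mod 360
New hue = (342 -90) mod 360
= 252 mod 360
= 252°


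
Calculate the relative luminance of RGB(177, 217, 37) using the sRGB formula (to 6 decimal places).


Linearize each channel (sRGB transfer function): c = v/255; c_lin = c/12.92 if c ≤ 0.04045, else ((c+0.055)/1.055)^2.4
  R: 177/255 ≈ 0.694118 > 0.04045 → ((0.694118+0.055)/1.055)^2.4 ≈ 0.439657
  G: 217/255 ≈ 0.850980 > 0.04045 → ((0.850980+0.055)/1.055)^2.4 ≈ 0.693872
  B: 37/255 ≈ 0.145098 > 0.04045 → ((0.145098+0.055)/1.055)^2.4 ≈ 0.018500
R_lin = 0.439657, G_lin = 0.693872, B_lin = 0.018500
L = 0.2126×R + 0.7152×G + 0.0722×B
L = 0.2126×0.439657 + 0.7152×0.693872 + 0.0722×0.018500
L ≈ 0.591064


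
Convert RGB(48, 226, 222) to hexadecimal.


R = 48 → 30 (hex)
G = 226 → E2 (hex)
B = 222 → DE (hex)
Hex = #30E2DE


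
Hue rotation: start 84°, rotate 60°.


New hue = (H + rotation) mod 360
New hue = (84 + 60) mod 360
= 144 mod 360
= 144°


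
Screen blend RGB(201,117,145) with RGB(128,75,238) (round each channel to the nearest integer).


Screen: C = 255 - (255-A)×(255-B)/255, rounded to nearest integer
R: 255 - (255-201)×(255-128)/255 = 255 - 6858/255 ≈ 255 - 26.894 = 228.106 → 228
G: 255 - (255-117)×(255-75)/255 = 255 - 24840/255 ≈ 255 - 97.412 = 157.588 → 158
B: 255 - (255-145)×(255-238)/255 = 255 - 1870/255 ≈ 255 - 7.333 = 247.667 → 248
= RGB(228, 158, 248)


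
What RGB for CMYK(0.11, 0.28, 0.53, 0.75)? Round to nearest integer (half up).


R = 255 × (1-C) × (1-K) = 255 × 0.89 × 0.25 = 56.7375 → 57
G = 255 × (1-M) × (1-K) = 255 × 0.72 × 0.25 = 45.9 → 46
B = 255 × (1-Y) × (1-K) = 255 × 0.47 × 0.25 = 29.9625 → 30
= RGB(57, 46, 30)


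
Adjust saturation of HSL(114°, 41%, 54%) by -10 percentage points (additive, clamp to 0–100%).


Original S = 41%
Adjustment = -10 percentage points
New S = 41 + (-10) = 31
Clamp to [0, 100] → 31
= HSL(114°, 31%, 54%)


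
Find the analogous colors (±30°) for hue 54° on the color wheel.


Base hue: 54°
Left analog: (54 - 30) mod 360 = 24°
Right analog: (54 + 30) mod 360 = 84°
Analogous hues = 24° and 84°


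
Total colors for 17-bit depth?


Colors = 2^bits = 2^17
= 131,072 colors


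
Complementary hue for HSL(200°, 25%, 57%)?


Complement = opposite side of color wheel = hue + 180°
H' = (200 + 180) mod 360 = 20°
S and L unchanged.
= HSL(20°, 25%, 57%)


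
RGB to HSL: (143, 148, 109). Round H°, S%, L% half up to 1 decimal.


Normalize: R'=143/255≈0.5608, G'=148/255≈0.5804, B'=109/255≈0.4275
Max=148/255, Min=109/255, Δ=Max-Min=39/255
L = (Max+Min)/2 = (148+109)/510 = 257/510 = 0.50392… → L = 50.4%
L > 0.5 → S = Δ/(2-Max-Min) = 39/(510-148-109) = 39/253 = 0.15415… → S = 15.4%
(the 1/255 factors cancel in S and H, so raw channel differences can be used)
Max is G' → H = 60 × ((B-R)/Δ + 2) = 60 × ((109-143)/39 + 2)
  -34/39 + 2 = -0.8717… + 2 = 1.1282…
  H = 60 × 1.1282… = 67.692…° → H = 67.7°
= HSL(67.7°, 15.4%, 50.4%)


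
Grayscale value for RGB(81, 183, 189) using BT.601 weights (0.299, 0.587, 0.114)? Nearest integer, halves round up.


Gray = 0.299×R + 0.587×G + 0.114×B
Gray = 0.299×81 + 0.587×183 + 0.114×189
Gray = 24.219 + 107.421 + 21.546
Gray = 153.186 → round half up → 153
Gray = 153


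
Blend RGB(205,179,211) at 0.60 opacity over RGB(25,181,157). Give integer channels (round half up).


C = α×F + (1-α)×B, with 1-α = 0.40
R: 0.60×205 + 0.40×25 = 123.00 + 10.00 = 133.00 → 133
G: 0.60×179 + 0.40×181 = 107.40 + 72.40 = 179.80 → 180
B: 0.60×211 + 0.40×157 = 126.60 + 62.80 = 189.40 → 189
= RGB(133, 180, 189)


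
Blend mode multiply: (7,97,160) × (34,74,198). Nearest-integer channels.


Multiply: C = A×B/255, rounded to nearest integer
R: 7×34/255 = 238/255 ≈ 0.933 → 1
G: 97×74/255 = 7178/255 ≈ 28.149 → 28
B: 160×198/255 = 31680/255 ≈ 124.235 → 124
= RGB(1, 28, 124)


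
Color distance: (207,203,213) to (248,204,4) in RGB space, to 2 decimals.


d = √[(R₁-R₂)² + (G₁-G₂)² + (B₁-B₂)²]
d = √[(207-248)² + (203-204)² + (213-4)²]
d = √[1681 + 1 + 43681]
d = √45363
d ≈ 212.99


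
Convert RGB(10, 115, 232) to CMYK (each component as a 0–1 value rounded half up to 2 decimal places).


R'=10/255≈0.0392, G'=115/255≈0.4510, B'=232/255≈0.9098
K = 1 - max(R',G',B') = 1 - 232/255 = 23/255 = 0.09019… → 0.09
(1-R'-K)/(1-K) simplifies to (max-R)/max with max = 232:
C = (232-10)/232 = 222/232 = 0.95689… → 0.96
M = (232-115)/232 = 117/232 = 0.50431… → 0.50
Y = (232-232)/232 = 0/232 = 0 → 0.00
= CMYK(0.96, 0.50, 0.00, 0.09)


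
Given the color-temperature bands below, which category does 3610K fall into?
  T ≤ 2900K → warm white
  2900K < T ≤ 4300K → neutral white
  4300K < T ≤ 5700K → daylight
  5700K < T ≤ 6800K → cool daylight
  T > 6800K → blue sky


Temperature: 3610K
2900K < 3610K ≤ 4300K → neutral white
Classification: neutral white


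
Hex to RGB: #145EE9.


14 → 20 (R)
5E → 94 (G)
E9 → 233 (B)
= RGB(20, 94, 233)


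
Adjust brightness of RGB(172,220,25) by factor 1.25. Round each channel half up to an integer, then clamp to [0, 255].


Multiply each channel by 1.25, round half up, clamp to [0, 255]
R: 172×1.25 = 215
G: 220×1.25 = 275 → clamp → 255
B: 25×1.25 = 31.25 → round → 31
= RGB(215, 255, 31)


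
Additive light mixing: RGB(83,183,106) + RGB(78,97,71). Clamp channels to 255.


Additive: each channel = min(255, C₁+C₂)
R: 83+78 = 161 → 161
G: 183+97 = 280 → 255
B: 106+71 = 177 → 177
= RGB(161, 255, 177)


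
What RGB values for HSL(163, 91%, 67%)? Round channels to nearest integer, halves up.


H=163°, S=0.91, L=0.67
C = (1-|2L-1|)×S = (1-|0.34|)×0.91 = 0.6006
H' = H/60 = 163/60 ≈ 2.7167; X = C×(1-|H' mod 2 - 1|) = 0.43043
m = L - C/2 = 0.67 - 0.3003 = 0.3697
Sector ⌊H'⌋ = 2 → (R',G',B') = (0.0, 0.6006, 0.43043)
RGB = ((R'+m)×255, (G'+m)×255, (B'+m)×255) = (94.2735, 247.4265, 204.03315)
Round half up → RGB(94, 247, 204)


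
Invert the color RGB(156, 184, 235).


Invert: (255-R, 255-G, 255-B)
R: 255-156 = 99
G: 255-184 = 71
B: 255-235 = 20
= RGB(99, 71, 20)


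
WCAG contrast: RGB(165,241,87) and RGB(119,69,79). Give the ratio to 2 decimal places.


Linearize each sRGB channel c=v/255: c/12.92 if c ≤ 0.04045 else ((c+0.055)/1.055)^2.4
L = 0.2126×R_lin + 0.7152×G_lin + 0.0722×B_lin
Color 1 (165,241,87):
  R=165: 165/255≈0.6471 > 0.04045 → ((0.6471+0.055)/1.055)^2.4 ≈ 0.37626
  G=241: 241/255≈0.9451 > 0.04045 → ((0.9451+0.055)/1.055)^2.4 ≈ 0.87962
  B=87: 87/255≈0.3412 > 0.04045 → ((0.3412+0.055)/1.055)^2.4 ≈ 0.09531
  L1 = 0.2126×0.37626 + 0.7152×0.87962 + 0.0722×0.09531 ≈ 0.71598
Color 2 (119,69,79):
  R=119: 119/255≈0.4667 > 0.04045 → ((0.4667+0.055)/1.055)^2.4 ≈ 0.18447
  G=69: 69/255≈0.2706 > 0.04045 → ((0.2706+0.055)/1.055)^2.4 ≈ 0.05951
  B=79: 79/255≈0.3098 > 0.04045 → ((0.3098+0.055)/1.055)^2.4 ≈ 0.07819
  L2 = 0.2126×0.18447 + 0.7152×0.05951 + 0.0722×0.07819 ≈ 0.08743
Lighter = 0.71598, Darker = 0.08743
Ratio = (L_lighter + 0.05) / (L_darker + 0.05)
Ratio = (0.71598 + 0.05) / (0.08743 + 0.05) = 0.76598 / 0.13743 ≈ 5.5737
Ratio ≈ 5.57:1


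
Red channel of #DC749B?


Color: #DC749B
R = DC = 220
G = 74 = 116
B = 9B = 155
Red = 220


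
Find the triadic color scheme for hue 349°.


Triadic: equally spaced at 120° intervals
H1 = 349°
H2 = (349 + 120) mod 360 = 109°
H3 = (349 + 240) mod 360 = 229°
Triadic = 349°, 109°, 229°


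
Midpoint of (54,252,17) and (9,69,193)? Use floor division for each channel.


Midpoint: each channel = ⌊(C₁+C₂)/2⌋
R: ⌊(54+9)/2⌋ = 31
G: ⌊(252+69)/2⌋ = 160
B: ⌊(17+193)/2⌋ = 105
= RGB(31, 160, 105)


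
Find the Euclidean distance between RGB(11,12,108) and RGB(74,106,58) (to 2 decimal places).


d = √[(R₁-R₂)² + (G₁-G₂)² + (B₁-B₂)²]
d = √[(11-74)² + (12-106)² + (108-58)²]
d = √[3969 + 8836 + 2500]
d = √15305
d ≈ 123.71


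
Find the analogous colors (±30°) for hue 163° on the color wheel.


Base hue: 163°
Left analog: (163 - 30) mod 360 = 133°
Right analog: (163 + 30) mod 360 = 193°
Analogous hues = 133° and 193°


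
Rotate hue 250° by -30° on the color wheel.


New hue = (H + rotation) mod 360
New hue = (250 -30) mod 360
= 220 mod 360
= 220°


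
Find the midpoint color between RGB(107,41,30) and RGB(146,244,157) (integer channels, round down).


Midpoint: each channel = ⌊(C₁+C₂)/2⌋
R: ⌊(107+146)/2⌋ = 126
G: ⌊(41+244)/2⌋ = 142
B: ⌊(30+157)/2⌋ = 93
= RGB(126, 142, 93)


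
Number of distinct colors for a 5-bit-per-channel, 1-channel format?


Total bits = 5 bits/channel × 1 channels = 5 bits
Distinct colors = 2^5
= 32 colors


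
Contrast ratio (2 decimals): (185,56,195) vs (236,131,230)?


Linearize each sRGB channel c=v/255: c/12.92 if c ≤ 0.04045 else ((c+0.055)/1.055)^2.4
L = 0.2126×R_lin + 0.7152×G_lin + 0.0722×B_lin
Color 1 (185,56,195):
  R=185: 185/255≈0.7255 > 0.04045 → ((0.7255+0.055)/1.055)^2.4 ≈ 0.48515
  G=56: 56/255≈0.2196 > 0.04045 → ((0.2196+0.055)/1.055)^2.4 ≈ 0.03955
  B=195: 195/255≈0.7647 > 0.04045 → ((0.7647+0.055)/1.055)^2.4 ≈ 0.54572
  L1 = 0.2126×0.48515 + 0.7152×0.03955 + 0.0722×0.54572 ≈ 0.17083
Color 2 (236,131,230):
  R=236: 236/255≈0.9255 > 0.04045 → ((0.9255+0.055)/1.055)^2.4 ≈ 0.83880
  G=131: 131/255≈0.5137 > 0.04045 → ((0.5137+0.055)/1.055)^2.4 ≈ 0.22697
  B=230: 230/255≈0.9020 > 0.04045 → ((0.9020+0.055)/1.055)^2.4 ≈ 0.79130
  L2 = 0.2126×0.83880 + 0.7152×0.22697 + 0.0722×0.79130 ≈ 0.39779
Lighter = 0.39779, Darker = 0.17083
Ratio = (L_lighter + 0.05) / (L_darker + 0.05)
Ratio = (0.39779 + 0.05) / (0.17083 + 0.05) = 0.44779 / 0.22083 ≈ 2.0278
Ratio ≈ 2.03:1
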